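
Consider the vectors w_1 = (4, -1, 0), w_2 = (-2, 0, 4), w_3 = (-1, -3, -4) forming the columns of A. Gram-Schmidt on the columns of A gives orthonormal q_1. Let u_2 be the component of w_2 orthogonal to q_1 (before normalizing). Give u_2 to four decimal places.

u_2 = (-0.1176, -0.4706, 4.0000)

q_1 = w_1/‖w_1‖ = (4, -1, 0)/4.1231 = (0.9701, -0.2425, 0.0000).
r_{12} = q_1·w_2 = -1.9403.
u_2 = w_2 + 1.9403·q_1 = (-0.1176, -0.4706, 4.0000).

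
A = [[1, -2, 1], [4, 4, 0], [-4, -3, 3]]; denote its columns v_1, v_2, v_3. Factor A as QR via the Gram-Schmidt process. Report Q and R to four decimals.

e_1 = v_1/‖v_1‖ = (1, 4, -4)/5.7446 = (0.1741, 0.6963, -0.6963).
r_{12} = e_1·v_2 = 4.5260.
u_2 = v_2 − 4.5260·e_1 = (-2.7879, 0.8485, 0.1515).
‖u_2‖ = 2.9181, so e_2 = (-0.9554, 0.2908, 0.0519).
r_{13} = e_1·v_3 = -1.9149; r_{23} = e_2·v_3 = -0.7996.
u_3 = v_3 + 1.9149·e_1 + 0.7996·e_2 = (0.5694, 1.5658, 1.7082).
‖u_3‖ = 2.3862, so e_3 = (0.2386, 0.6562, 0.7159).

Q = [[0.1741, -0.9554, 0.2386], [0.6963, 0.2908, 0.6562], [-0.6963, 0.0519, 0.7159]], R = [[5.7446, 4.5260, -1.9149], [0.0000, 2.9181, -0.7996], [0.0000, 0.0000, 2.3862]]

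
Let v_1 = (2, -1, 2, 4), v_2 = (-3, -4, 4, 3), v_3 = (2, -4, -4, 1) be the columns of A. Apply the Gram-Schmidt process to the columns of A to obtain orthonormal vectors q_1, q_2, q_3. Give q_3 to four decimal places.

q_3 = (0.1638, -0.7326, -0.6575, 0.0637)

v_1 = (2, -1, 2, 4); ‖v_1‖ = 5.0000, so q_1 = (0.4000, -0.2000, 0.4000, 0.8000).
q_1·v_2 = 0.4000·(-3) + (-0.2000)·(-4) + 0.4000·4 + 0.8000·3 = 3.6000.
u_2 = v_2 − 3.6000·q_1 = (-4.4400, -3.2800, 2.5600, 0.1200).
‖u_2‖ = 6.0860, so q_2 = (-0.7295, -0.5389, 0.4206, 0.0197).
q_1·v_3 = 0.4000·2 + (-0.2000)·(-4) + 0.4000·(-4) + 0.8000·1 = 0.8000; q_2·v_3 = (-0.7295)·2 + (-0.5389)·(-4) + 0.4206·(-4) + 0.0197·1 = -0.9661.
u_3 = v_3 − 0.8000·q_1 + 0.9661·q_2 = (0.9752, -4.3607, -3.9136, 0.3790).
‖u_3‖ = 5.9520, so q_3 = (0.1638, -0.7326, -0.6575, 0.0637).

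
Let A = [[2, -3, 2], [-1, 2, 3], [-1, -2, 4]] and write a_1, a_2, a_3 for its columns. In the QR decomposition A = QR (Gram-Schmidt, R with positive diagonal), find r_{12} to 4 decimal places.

r_{12} = -2.4495

a_1 = (2, -1, -1); ‖a_1‖ = 2.4495, so q_1 = (0.8165, -0.4082, -0.4082).
r_{12} = q_1·a_2 = -2.4495.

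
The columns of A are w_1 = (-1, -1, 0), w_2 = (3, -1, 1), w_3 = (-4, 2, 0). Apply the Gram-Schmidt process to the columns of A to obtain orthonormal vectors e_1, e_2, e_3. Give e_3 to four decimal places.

e_3 = (-0.2357, 0.2357, 0.9428)

w_1 = (-1, -1, 0); ‖w_1‖ = 1.4142, so e_1 = (-0.7071, -0.7071, 0.0000).
e_1·w_2 = (-0.7071)·3 + (-0.7071)·(-1) + 0.0000·1 = -1.4142.
u_2 = w_2 + 1.4142·e_1 = (2.0000, -2.0000, 1.0000).
‖u_2‖ = 3.0000, so e_2 = (0.6667, -0.6667, 0.3333).
e_1·w_3 = (-0.7071)·(-4) + (-0.7071)·2 + 0.0000·0 = 1.4142; e_2·w_3 = 0.6667·(-4) + (-0.6667)·2 + 0.3333·0 = -4.0000.
u_3 = w_3 − 1.4142·e_1 + 4.0000·e_2 = (-0.3333, 0.3333, 1.3333).
‖u_3‖ = 1.4142, so e_3 = (-0.2357, 0.2357, 0.9428).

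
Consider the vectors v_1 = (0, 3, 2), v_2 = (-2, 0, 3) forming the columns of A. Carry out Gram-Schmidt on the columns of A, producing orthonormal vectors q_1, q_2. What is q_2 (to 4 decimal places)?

q_2 = (-0.6253, -0.4329, 0.6493)

v_1 = (0, 3, 2); ‖v_1‖ = 3.6056, so q_1 = (0.0000, 0.8321, 0.5547).
q_1·v_2 = 0.0000·(-2) + 0.8321·0 + 0.5547·3 = 1.6641.
u_2 = v_2 − 1.6641·q_1 = (-2.0000, -1.3846, 2.0769).
‖u_2‖ = 3.1986, so q_2 = (-0.6253, -0.4329, 0.6493).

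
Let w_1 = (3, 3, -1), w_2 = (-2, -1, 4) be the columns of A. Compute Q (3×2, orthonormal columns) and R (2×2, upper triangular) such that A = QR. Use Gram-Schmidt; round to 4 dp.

q_1 = w_1/‖w_1‖ = (3, 3, -1)/4.3589 = (0.6882, 0.6882, -0.2294).
r_{12} = q_1·w_2 = -2.9824.
u_2 = w_2 + 2.9824·q_1 = (0.0526, 1.0526, 3.3158).
‖u_2‖ = 3.4793, so q_2 = (0.0151, 0.3025, 0.9530).

Q = [[0.6882, 0.0151], [0.6882, 0.3025], [-0.2294, 0.9530]], R = [[4.3589, -2.9824], [0.0000, 3.4793]]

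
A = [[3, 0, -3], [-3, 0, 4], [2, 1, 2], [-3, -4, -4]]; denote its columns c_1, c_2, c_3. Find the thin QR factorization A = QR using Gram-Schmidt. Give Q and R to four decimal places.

c_1 = (3, -3, 2, -3); ‖c_1‖ = 5.5678, so e_1 = (0.5388, -0.5388, 0.3592, -0.5388).
e_1·c_2 = 0.5388·0 + (-0.5388)·0 + 0.3592·1 + (-0.5388)·(-4) = 2.5145.
u_2 = c_2 − 2.5145·e_1 = (-1.3548, 1.3548, 0.0968, -2.6452).
‖u_2‖ = 3.2676, so e_2 = (-0.4146, 0.4146, 0.0296, -0.8095).
e_1·c_3 = 0.5388·(-3) + (-0.5388)·4 + 0.3592·2 + (-0.5388)·(-4) = -0.8980; e_2·c_3 = (-0.4146)·(-3) + 0.4146·4 + 0.0296·2 + (-0.8095)·(-4) = 6.1996.
u_3 = c_3 + 0.8980·e_1 − 6.1996·e_2 = (0.0544, 0.9456, 2.1390, 0.5347).
‖u_3‖ = 2.3996, so e_3 = (0.0227, 0.3941, 0.8914, 0.2228).

Q = [[0.5388, -0.4146, 0.0227], [-0.5388, 0.4146, 0.3941], [0.3592, 0.0296, 0.8914], [-0.5388, -0.8095, 0.2228]], R = [[5.5678, 2.5145, -0.8980], [0.0000, 3.2676, 6.1996], [0.0000, 0.0000, 2.3996]]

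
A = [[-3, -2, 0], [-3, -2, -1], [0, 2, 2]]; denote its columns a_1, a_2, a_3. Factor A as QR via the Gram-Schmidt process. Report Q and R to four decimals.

e_1 = a_1/‖a_1‖ = (-3, -3, 0)/4.2426 = (-0.7071, -0.7071, 0.0000).
r_{12} = e_1·a_2 = 2.8284.
u_2 = a_2 − 2.8284·e_1 = (0.0000, 0.0000, 2.0000).
‖u_2‖ = 2.0000, so e_2 = (0.0000, 0.0000, 1.0000).
r_{13} = e_1·a_3 = 0.7071; r_{23} = e_2·a_3 = 2.0000.
u_3 = a_3 − 0.7071·e_1 − 2.0000·e_2 = (0.5000, -0.5000, 0.0000).
‖u_3‖ = 0.7071, so e_3 = (0.7071, -0.7071, 0.0000).

Q = [[-0.7071, 0.0000, 0.7071], [-0.7071, 0.0000, -0.7071], [0.0000, 1.0000, 0.0000]], R = [[4.2426, 2.8284, 0.7071], [0.0000, 2.0000, 2.0000], [0.0000, 0.0000, 0.7071]]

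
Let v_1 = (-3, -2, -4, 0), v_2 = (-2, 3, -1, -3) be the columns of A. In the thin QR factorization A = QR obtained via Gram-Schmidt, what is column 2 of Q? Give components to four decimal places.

v_1 = (-3, -2, -4, 0); ‖v_1‖ = 5.3852, so e_1 = (-0.5571, -0.3714, -0.7428, 0.0000).
e_1·v_2 = (-0.5571)·(-2) + (-0.3714)·3 + (-0.7428)·(-1) + 0.0000·(-3) = 0.7428.
u_2 = v_2 − 0.7428·e_1 = (-1.5862, 3.2759, -0.4483, -3.0000).
‖u_2‖ = 4.7380, so e_2 = (-0.3348, 0.6914, -0.0946, -0.6332).

e_2 = (-0.3348, 0.6914, -0.0946, -0.6332)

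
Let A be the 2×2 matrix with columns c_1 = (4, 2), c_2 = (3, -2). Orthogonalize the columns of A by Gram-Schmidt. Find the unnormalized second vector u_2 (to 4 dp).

u_2 = (1.4000, -2.8000)

c_1 = (4, 2); ‖c_1‖ = 4.4721, so q_1 = (0.8944, 0.4472).
q_1·c_2 = 0.8944·3 + 0.4472·(-2) = 1.7889.
u_2 = c_2 − 1.7889·q_1 = (1.4000, -2.8000).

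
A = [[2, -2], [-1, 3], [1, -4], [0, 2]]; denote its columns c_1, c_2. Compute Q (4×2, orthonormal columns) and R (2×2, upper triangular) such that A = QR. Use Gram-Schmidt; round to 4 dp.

c_1 = (2, -1, 1, 0); ‖c_1‖ = 2.4495, so e_1 = (0.8165, -0.4082, 0.4082, 0.0000).
e_1·c_2 = 0.8165·(-2) + (-0.4082)·3 + 0.4082·(-4) + 0.0000·2 = -4.4907.
u_2 = c_2 + 4.4907·e_1 = (1.6667, 1.1667, -2.1667, 2.0000).
‖u_2‖ = 3.5824, so e_2 = (0.4652, 0.3257, -0.6048, 0.5583).

Q = [[0.8165, 0.4652], [-0.4082, 0.3257], [0.4082, -0.6048], [0.0000, 0.5583]], R = [[2.4495, -4.4907], [0.0000, 3.5824]]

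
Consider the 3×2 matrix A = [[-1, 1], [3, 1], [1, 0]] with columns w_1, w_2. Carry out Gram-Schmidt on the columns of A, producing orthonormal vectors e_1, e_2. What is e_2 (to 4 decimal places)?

e_2 = (0.9239, 0.3553, -0.1421)

e_1 = w_1/‖w_1‖ = (-1, 3, 1)/3.3166 = (-0.3015, 0.9045, 0.3015).
r_{12} = e_1·w_2 = 0.6030.
u_2 = w_2 − 0.6030·e_1 = (1.1818, 0.4545, -0.1818).
‖u_2‖ = 1.2792, so e_2 = (0.9239, 0.3553, -0.1421).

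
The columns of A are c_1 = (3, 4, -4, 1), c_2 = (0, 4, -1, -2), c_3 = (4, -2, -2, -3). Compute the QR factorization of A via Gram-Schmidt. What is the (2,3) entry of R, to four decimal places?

r_{23} = -1.0582

e_1 = c_1/‖c_1‖ = (3, 4, -4, 1)/6.4807 = (0.4629, 0.6172, -0.6172, 0.1543).
r_{12} = e_1·c_2 = 2.7775.
u_2 = c_2 − 2.7775·e_1 = (-1.2857, 2.2857, 0.7143, -2.4286).
‖u_2‖ = 3.6450, so e_2 = (-0.3527, 0.6271, 0.1960, -0.6663).
r_{23} = e_2·c_3 = -1.0582.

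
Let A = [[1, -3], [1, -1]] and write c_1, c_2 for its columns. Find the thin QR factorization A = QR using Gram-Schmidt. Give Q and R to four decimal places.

Q = [[0.7071, -0.7071], [0.7071, 0.7071]], R = [[1.4142, -2.8284], [0.0000, 1.4142]]

c_1 = (1, 1); ‖c_1‖ = 1.4142, so e_1 = (0.7071, 0.7071).
e_1·c_2 = 0.7071·(-3) + 0.7071·(-1) = -2.8284.
u_2 = c_2 + 2.8284·e_1 = (-1.0000, 1.0000).
‖u_2‖ = 1.4142, so e_2 = (-0.7071, 0.7071).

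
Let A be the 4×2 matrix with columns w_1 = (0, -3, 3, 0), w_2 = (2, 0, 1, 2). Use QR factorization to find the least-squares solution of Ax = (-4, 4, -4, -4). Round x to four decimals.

q_1 = w_1/‖w_1‖ = (0, -3, 3, 0)/4.2426 = (0.0000, -0.7071, 0.7071, 0.0000).
r_{12} = q_1·w_2 = 0.7071.
u_2 = w_2 − 0.7071·q_1 = (2.0000, 0.5000, 0.5000, 2.0000).
‖u_2‖ = 2.9155, so q_2 = (0.6860, 0.1715, 0.1715, 0.6860).
Qᵀb = (-5.6569, -5.4880).
Back-substitute: x_2 = -5.4880/2.9155 = -1.8824.
x_1 = (-5.6569 − 0.7071·(-1.8824))/4.2426 = -1.0196.

x = (-1.0196, -1.8824)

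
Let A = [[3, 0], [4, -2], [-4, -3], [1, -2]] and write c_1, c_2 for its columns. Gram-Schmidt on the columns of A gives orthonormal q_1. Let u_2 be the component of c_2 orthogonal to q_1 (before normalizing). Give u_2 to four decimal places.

u_2 = (-0.1429, -2.1905, -2.8095, -2.0476)

c_1 = (3, 4, -4, 1); ‖c_1‖ = 6.4807, so q_1 = (0.4629, 0.6172, -0.6172, 0.1543).
q_1·c_2 = 0.4629·0 + 0.6172·(-2) + (-0.6172)·(-3) + 0.1543·(-2) = 0.3086.
u_2 = c_2 − 0.3086·q_1 = (-0.1429, -2.1905, -2.8095, -2.0476).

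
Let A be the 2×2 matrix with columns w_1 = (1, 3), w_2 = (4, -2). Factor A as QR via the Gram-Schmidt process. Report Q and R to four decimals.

Q = [[0.3162, 0.9487], [0.9487, -0.3162]], R = [[3.1623, -0.6325], [0.0000, 4.4272]]

w_1 = (1, 3); ‖w_1‖ = 3.1623, so e_1 = (0.3162, 0.9487).
e_1·w_2 = 0.3162·4 + 0.9487·(-2) = -0.6325.
u_2 = w_2 + 0.6325·e_1 = (4.2000, -1.4000).
‖u_2‖ = 4.4272, so e_2 = (0.9487, -0.3162).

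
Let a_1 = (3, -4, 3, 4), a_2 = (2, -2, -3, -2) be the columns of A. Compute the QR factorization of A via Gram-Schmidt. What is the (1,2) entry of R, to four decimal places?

r_{12} = -0.4243

a_1 = (3, -4, 3, 4); ‖a_1‖ = 7.0711, so q_1 = (0.4243, -0.5657, 0.4243, 0.5657).
r_{12} = q_1·a_2 = -0.4243.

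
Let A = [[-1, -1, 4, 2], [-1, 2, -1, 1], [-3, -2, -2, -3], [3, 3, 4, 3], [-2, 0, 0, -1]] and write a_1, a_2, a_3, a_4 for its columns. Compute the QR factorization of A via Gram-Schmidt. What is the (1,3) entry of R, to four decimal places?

a_1 = (-1, -1, -3, 3, -2); ‖a_1‖ = 4.8990, so e_1 = (-0.2041, -0.2041, -0.6124, 0.6124, -0.4082).
r_{13} = e_1·a_3 = 3.0619.

r_{13} = 3.0619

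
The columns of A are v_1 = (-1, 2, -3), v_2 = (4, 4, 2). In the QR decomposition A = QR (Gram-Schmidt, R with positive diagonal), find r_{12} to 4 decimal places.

q_1 = v_1/‖v_1‖ = (-1, 2, -3)/3.7417 = (-0.2673, 0.5345, -0.8018).
r_{12} = q_1·v_2 = -0.5345.

r_{12} = -0.5345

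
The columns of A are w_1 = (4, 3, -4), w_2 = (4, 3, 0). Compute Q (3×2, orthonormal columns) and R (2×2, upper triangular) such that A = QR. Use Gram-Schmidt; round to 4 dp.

Q = [[0.6247, 0.4998], [0.4685, 0.3748], [-0.6247, 0.7809]], R = [[6.4031, 3.9043], [0.0000, 3.1235]]

q_1 = w_1/‖w_1‖ = (4, 3, -4)/6.4031 = (0.6247, 0.4685, -0.6247).
r_{12} = q_1·w_2 = 3.9043.
u_2 = w_2 − 3.9043·q_1 = (1.5610, 1.1707, 2.4390).
‖u_2‖ = 3.1235, so q_2 = (0.4998, 0.3748, 0.7809).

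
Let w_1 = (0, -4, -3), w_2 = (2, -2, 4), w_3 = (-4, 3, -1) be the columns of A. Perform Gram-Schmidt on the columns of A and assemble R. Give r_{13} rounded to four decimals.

r_{13} = -1.8000

w_1 = (0, -4, -3); ‖w_1‖ = 5.0000, so e_1 = (0.0000, -0.8000, -0.6000).
r_{13} = e_1·w_3 = -1.8000.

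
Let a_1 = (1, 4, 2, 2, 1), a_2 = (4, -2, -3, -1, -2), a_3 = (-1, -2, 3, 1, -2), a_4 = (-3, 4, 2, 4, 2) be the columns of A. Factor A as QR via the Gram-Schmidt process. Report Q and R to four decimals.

Q = [[0.1961, 0.8823, 0.1039, -0.2596], [0.7845, 0.0299, -0.3683, -0.0688], [0.3922, -0.3738, 0.6599, -0.4896], [0.3922, 0.0150, 0.3088, 0.8199], [0.1961, -0.2841, -0.5682, -0.1259]], R = [[5.0990, -2.7456, -0.5883, 5.2951], [0.0000, 5.1441, -1.4804, -3.7833], [0.0000, 0.0000, 4.0574, -0.3661], [0.0000, 0.0000, 0.0000, 2.5523]]

e_1 = a_1/‖a_1‖ = (1, 4, 2, 2, 1)/5.0990 = (0.1961, 0.7845, 0.3922, 0.3922, 0.1961).
r_{12} = e_1·a_2 = -2.7456.
u_2 = a_2 + 2.7456·e_1 = (4.5385, 0.1538, -1.9231, 0.0769, -1.4615).
‖u_2‖ = 5.1441, so e_2 = (0.8823, 0.0299, -0.3738, 0.0150, -0.2841).
r_{13} = e_1·a_3 = -0.5883; r_{23} = e_2·a_3 = -1.4804.
u_3 = a_3 + 0.5883·e_1 + 1.4804·e_2 = (0.4215, -1.4942, 2.6773, 1.2529, -2.3052).
‖u_3‖ = 4.0574, so e_3 = (0.1039, -0.3683, 0.6599, 0.3088, -0.5682).
r_{14} = e_1·a_4 = 5.2951; r_{24} = e_2·a_4 = -3.7833; r_{34} = e_3·a_4 = -0.3661.
u_4 = a_4 − 5.2951·e_1 + 3.7833·e_2 + 0.3661·e_3 = (-0.6625, -0.1755, -1.2497, 2.0927, -0.3214).
‖u_4‖ = 2.5523, so e_4 = (-0.2596, -0.0688, -0.4896, 0.8199, -0.1259).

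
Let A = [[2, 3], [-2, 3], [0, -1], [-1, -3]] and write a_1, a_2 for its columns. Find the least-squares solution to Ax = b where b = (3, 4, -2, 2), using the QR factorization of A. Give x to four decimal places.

x = (-0.6708, 0.6790)

q_1 = a_1/‖a_1‖ = (2, -2, 0, -1)/3.0000 = (0.6667, -0.6667, 0.0000, -0.3333).
r_{12} = q_1·a_2 = 1.0000.
u_2 = a_2 − 1.0000·q_1 = (2.3333, 3.6667, -1.0000, -2.6667).
‖u_2‖ = 5.1962, so q_2 = (0.4491, 0.7057, -0.1925, -0.5132).
Qᵀb = (-1.3333, 3.5283).
Back-substitute: x_2 = 3.5283/5.1962 = 0.6790.
x_1 = (-1.3333 − 1.0000·0.6790)/3.0000 = -0.6708.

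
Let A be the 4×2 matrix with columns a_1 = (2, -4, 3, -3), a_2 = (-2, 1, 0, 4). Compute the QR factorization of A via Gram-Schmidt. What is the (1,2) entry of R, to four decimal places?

r_{12} = -3.2444

q_1 = a_1/‖a_1‖ = (2, -4, 3, -3)/6.1644 = (0.3244, -0.6489, 0.4867, -0.4867).
r_{12} = q_1·a_2 = -3.2444.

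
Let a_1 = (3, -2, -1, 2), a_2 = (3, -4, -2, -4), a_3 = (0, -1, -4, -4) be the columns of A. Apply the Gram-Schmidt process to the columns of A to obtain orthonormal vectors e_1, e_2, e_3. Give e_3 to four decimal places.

e_3 = (-0.1723, 0.2777, -0.9429, 0.0646)

a_1 = (3, -2, -1, 2); ‖a_1‖ = 4.2426, so e_1 = (0.7071, -0.4714, -0.2357, 0.4714).
e_1·a_2 = 0.7071·3 + (-0.4714)·(-4) + (-0.2357)·(-2) + 0.4714·(-4) = 2.5927.
u_2 = a_2 − 2.5927·e_1 = (1.1667, -2.7778, -1.3889, -5.2222).
‖u_2‖ = 6.1869, so e_2 = (0.1886, -0.4490, -0.2245, -0.8441).
e_1·a_3 = 0.7071·0 + (-0.4714)·(-1) + (-0.2357)·(-4) + 0.4714·(-4) = -0.4714; e_2·a_3 = 0.1886·0 + (-0.4490)·(-1) + (-0.2245)·(-4) + (-0.8441)·(-4) = 4.7232.
u_3 = a_3 + 0.4714·e_1 − 4.7232·e_2 = (-0.5573, 0.8984, -3.0508, 0.2090).
‖u_3‖ = 3.2356, so e_3 = (-0.1723, 0.2777, -0.9429, 0.0646).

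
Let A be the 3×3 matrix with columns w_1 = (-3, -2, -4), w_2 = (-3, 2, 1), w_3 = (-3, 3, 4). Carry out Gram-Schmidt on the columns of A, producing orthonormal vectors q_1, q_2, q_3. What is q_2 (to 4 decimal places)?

w_1 = (-3, -2, -4); ‖w_1‖ = 5.3852, so q_1 = (-0.5571, -0.3714, -0.7428).
q_1·w_2 = (-0.5571)·(-3) + (-0.3714)·2 + (-0.7428)·1 = 0.1857.
u_2 = w_2 − 0.1857·q_1 = (-2.8966, 2.0690, 1.1379).
‖u_2‖ = 3.7370, so q_2 = (-0.7751, 0.5536, 0.3045).

q_2 = (-0.7751, 0.5536, 0.3045)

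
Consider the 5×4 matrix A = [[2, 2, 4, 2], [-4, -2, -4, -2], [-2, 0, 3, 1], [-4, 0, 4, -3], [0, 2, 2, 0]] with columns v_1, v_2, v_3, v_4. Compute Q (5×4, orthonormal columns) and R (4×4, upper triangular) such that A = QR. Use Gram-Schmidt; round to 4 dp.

v_1 = (2, -4, -2, -4, 0); ‖v_1‖ = 6.3246, so q_1 = (0.3162, -0.6325, -0.3162, -0.6325, 0.0000).
q_1·v_2 = 0.3162·2 + (-0.6325)·(-2) + (-0.3162)·0 + (-0.6325)·0 + 0.0000·2 = 1.8974.
u_2 = v_2 − 1.8974·q_1 = (1.4000, -0.8000, 0.6000, 1.2000, 2.0000).
‖u_2‖ = 2.8983, so q_2 = (0.4830, -0.2760, 0.2070, 0.4140, 0.6901).
q_1·v_3 = 0.3162·4 + (-0.6325)·(-4) + (-0.3162)·3 + (-0.6325)·4 + 0.0000·2 = 0.3162; q_2·v_3 = 0.4830·4 + (-0.2760)·(-4) + 0.2070·3 + 0.4140·4 + 0.6901·2 = 6.6936.
u_3 = v_3 − 0.3162·q_1 − 6.6936·q_2 = (0.6667, -1.9524, 1.7143, 1.4286, -2.6190).
‖u_3‖ = 4.0119, so q_3 = (0.1662, -0.4866, 0.4273, 0.3561, -0.6528).
q_1·v_4 = 0.3162·2 + (-0.6325)·(-2) + (-0.3162)·1 + (-0.6325)·(-3) + 0.0000·0 = 3.4785; q_2·v_4 = 0.4830·2 + (-0.2760)·(-2) + 0.2070·1 + 0.4140·(-3) + 0.6901·0 = 0.4830; q_3·v_4 = 0.1662·2 + (-0.4866)·(-2) + 0.4273·1 + 0.3561·(-3) + (-0.6528)·0 = 0.6647.
u_4 = v_4 − 3.4785·q_1 − 0.4830·q_2 − 0.6647·q_3 = (0.5562, 0.6568, 1.7160, -1.2367, 0.1006).
‖u_4‖ = 2.2858, so q_4 = (0.2433, 0.2873, 0.7507, -0.5410, 0.0440).

Q = [[0.3162, 0.4830, 0.1662, 0.2433], [-0.6325, -0.2760, -0.4866, 0.2873], [-0.3162, 0.2070, 0.4273, 0.7507], [-0.6325, 0.4140, 0.3561, -0.5410], [0.0000, 0.6901, -0.6528, 0.0440]], R = [[6.3246, 1.8974, 0.3162, 3.4785], [0.0000, 2.8983, 6.6936, 0.4830], [0.0000, 0.0000, 4.0119, 0.6647], [0.0000, 0.0000, 0.0000, 2.2858]]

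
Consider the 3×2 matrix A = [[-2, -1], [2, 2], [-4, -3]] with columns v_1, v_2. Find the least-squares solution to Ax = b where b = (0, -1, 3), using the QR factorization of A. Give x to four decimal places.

x = (0.1667, -1.0000)

v_1 = (-2, 2, -4); ‖v_1‖ = 4.8990, so e_1 = (-0.4082, 0.4082, -0.8165).
e_1·v_2 = (-0.4082)·(-1) + 0.4082·2 + (-0.8165)·(-3) = 3.6742.
u_2 = v_2 − 3.6742·e_1 = (0.5000, 0.5000, 0.0000).
‖u_2‖ = 0.7071, so e_2 = (0.7071, 0.7071, 0.0000).
Qᵀb = (-2.8577, -0.7071).
Back-substitute: x_2 = -0.7071/0.7071 = -1.0000.
x_1 = (-2.8577 − 3.6742·(-1.0000))/4.8990 = 0.1667.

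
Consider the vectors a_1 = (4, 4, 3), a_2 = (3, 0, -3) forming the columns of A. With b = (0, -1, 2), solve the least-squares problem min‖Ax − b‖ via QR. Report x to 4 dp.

x = (0.0741, -0.3457)

a_1 = (4, 4, 3); ‖a_1‖ = 6.4031, so q_1 = (0.6247, 0.6247, 0.4685).
q_1·a_2 = 0.6247·3 + 0.6247·0 + 0.4685·(-3) = 0.4685.
u_2 = a_2 − 0.4685·q_1 = (2.7073, -0.2927, -3.2195).
‖u_2‖ = 4.2167, so q_2 = (0.6420, -0.0694, -0.7635).
Qᵀb = (0.3123, -1.4576).
Back-substitute: x_2 = -1.4576/4.2167 = -0.3457.
x_1 = (0.3123 − 0.4685·(-0.3457))/6.4031 = 0.0741.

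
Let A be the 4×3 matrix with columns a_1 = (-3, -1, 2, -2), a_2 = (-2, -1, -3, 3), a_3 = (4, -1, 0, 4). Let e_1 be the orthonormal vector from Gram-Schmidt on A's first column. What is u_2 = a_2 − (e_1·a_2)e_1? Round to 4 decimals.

a_1 = (-3, -1, 2, -2); ‖a_1‖ = 4.2426, so e_1 = (-0.7071, -0.2357, 0.4714, -0.4714).
e_1·a_2 = (-0.7071)·(-2) + (-0.2357)·(-1) + 0.4714·(-3) + (-0.4714)·3 = -1.1785.
u_2 = a_2 + 1.1785·e_1 = (-2.8333, -1.2778, -2.4444, 2.4444).

u_2 = (-2.8333, -1.2778, -2.4444, 2.4444)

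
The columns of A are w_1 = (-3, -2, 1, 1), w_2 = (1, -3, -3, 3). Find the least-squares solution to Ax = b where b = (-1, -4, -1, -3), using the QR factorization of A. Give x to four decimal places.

w_1 = (-3, -2, 1, 1); ‖w_1‖ = 3.8730, so e_1 = (-0.7746, -0.5164, 0.2582, 0.2582).
e_1·w_2 = (-0.7746)·1 + (-0.5164)·(-3) + 0.2582·(-3) + 0.2582·3 = 0.7746.
u_2 = w_2 − 0.7746·e_1 = (1.6000, -2.6000, -3.2000, 2.8000).
‖u_2‖ = 5.2345, so e_2 = (0.3057, -0.4967, -0.6113, 0.5349).
Qᵀb = (1.8074, 0.6877).
Back-substitute: x_2 = 0.6877/5.2345 = 0.1314.
x_1 = (1.8074 − 0.7746·0.1314)/3.8730 = 0.4404.

x = (0.4404, 0.1314)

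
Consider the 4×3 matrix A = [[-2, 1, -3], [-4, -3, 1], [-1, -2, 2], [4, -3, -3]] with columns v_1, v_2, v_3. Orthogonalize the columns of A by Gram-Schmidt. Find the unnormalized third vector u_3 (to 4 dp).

v_1 = (-2, -4, -1, 4); ‖v_1‖ = 6.0828, so e_1 = (-0.3288, -0.6576, -0.1644, 0.6576).
e_1·v_2 = (-0.3288)·1 + (-0.6576)·(-3) + (-0.1644)·(-2) + 0.6576·(-3) = 0.0000.
u_2 = v_2 + 0.0000·e_1 = (1.0000, -3.0000, -2.0000, -3.0000).
‖u_2‖ = 4.7958, so e_2 = (0.2085, -0.6255, -0.4170, -0.6255).
e_1·v_3 = (-0.3288)·(-3) + (-0.6576)·1 + (-0.1644)·2 + 0.6576·(-3) = -1.9728; e_2·v_3 = 0.2085·(-3) + (-0.6255)·1 + (-0.4170)·2 + (-0.6255)·(-3) = -0.2085.
u_3 = v_3 + 1.9728·e_1 + 0.2085·e_2 = (-3.6052, -0.4277, 1.5887, -1.8331).

u_3 = (-3.6052, -0.4277, 1.5887, -1.8331)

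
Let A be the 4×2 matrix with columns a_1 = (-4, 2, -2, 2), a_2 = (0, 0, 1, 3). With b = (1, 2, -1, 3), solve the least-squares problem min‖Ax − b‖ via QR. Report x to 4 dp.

x = (0.1818, 0.7273)

q_1 = a_1/‖a_1‖ = (-4, 2, -2, 2)/5.2915 = (-0.7559, 0.3780, -0.3780, 0.3780).
r_{12} = q_1·a_2 = 0.7559.
u_2 = a_2 − 0.7559·q_1 = (0.5714, -0.2857, 1.2857, 2.7143).
‖u_2‖ = 3.0706, so q_2 = (0.1861, -0.0930, 0.4187, 0.8840).
Qᵀb = (1.5119, 2.2332).
Back-substitute: x_2 = 2.2332/3.0706 = 0.7273.
x_1 = (1.5119 − 0.7559·0.7273)/5.2915 = 0.1818.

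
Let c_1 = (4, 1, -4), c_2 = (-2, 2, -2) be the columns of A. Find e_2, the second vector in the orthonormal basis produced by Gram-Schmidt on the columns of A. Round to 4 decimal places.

c_1 = (4, 1, -4); ‖c_1‖ = 5.7446, so e_1 = (0.6963, 0.1741, -0.6963).
e_1·c_2 = 0.6963·(-2) + 0.1741·2 + (-0.6963)·(-2) = 0.3482.
u_2 = c_2 − 0.3482·e_1 = (-2.2424, 1.9394, -1.7576).
‖u_2‖ = 3.4466, so e_2 = (-0.6506, 0.5627, -0.5100).

e_2 = (-0.6506, 0.5627, -0.5100)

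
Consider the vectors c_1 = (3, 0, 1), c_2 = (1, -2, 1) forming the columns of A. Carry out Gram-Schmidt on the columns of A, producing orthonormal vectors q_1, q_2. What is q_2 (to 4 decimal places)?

c_1 = (3, 0, 1); ‖c_1‖ = 3.1623, so q_1 = (0.9487, 0.0000, 0.3162).
q_1·c_2 = 0.9487·1 + 0.0000·(-2) + 0.3162·1 = 1.2649.
u_2 = c_2 − 1.2649·q_1 = (-0.2000, -2.0000, 0.6000).
‖u_2‖ = 2.0976, so q_2 = (-0.0953, -0.9535, 0.2860).

q_2 = (-0.0953, -0.9535, 0.2860)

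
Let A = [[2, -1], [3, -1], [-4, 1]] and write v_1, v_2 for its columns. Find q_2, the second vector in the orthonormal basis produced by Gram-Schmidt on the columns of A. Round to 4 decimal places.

v_1 = (2, 3, -4); ‖v_1‖ = 5.3852, so q_1 = (0.3714, 0.5571, -0.7428).
q_1·v_2 = 0.3714·(-1) + 0.5571·(-1) + (-0.7428)·1 = -1.6713.
u_2 = v_2 + 1.6713·q_1 = (-0.3793, -0.0690, -0.2414).
‖u_2‖ = 0.4549, so q_2 = (-0.8339, -0.1516, -0.5307).

q_2 = (-0.8339, -0.1516, -0.5307)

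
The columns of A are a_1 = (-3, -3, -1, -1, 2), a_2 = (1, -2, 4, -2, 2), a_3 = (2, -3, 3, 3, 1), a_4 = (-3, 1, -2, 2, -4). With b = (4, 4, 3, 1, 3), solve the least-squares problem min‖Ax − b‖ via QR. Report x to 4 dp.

x = (-0.9364, -0.2623, 0.0688, -0.9275)

q_1 = a_1/‖a_1‖ = (-3, -3, -1, -1, 2)/4.8990 = (-0.6124, -0.6124, -0.2041, -0.2041, 0.4082).
r_{12} = q_1·a_2 = 1.0206.
u_2 = a_2 − 1.0206·q_1 = (1.6250, -1.3750, 4.2083, -1.7917, 1.5833).
‖u_2‖ = 5.2876, so q_2 = (0.3073, -0.2600, 0.7959, -0.3388, 0.2994).
r_{13} = q_1·a_3 = -0.2041; r_{23} = q_2·a_3 = 3.0654.
u_3 = a_3 + 0.2041·q_1 − 3.0654·q_2 = (0.9329, -2.3279, 0.5186, 3.9970, 0.1654).
‖u_3‖ = 4.7499, so q_3 = (0.1964, -0.4901, 0.1092, 0.8415, 0.0348).
r_{14} = q_1·a_4 = -0.4082; r_{24} = q_2·a_4 = -4.6493; r_{34} = q_3·a_4 = 0.2460.
u_4 = a_4 + 0.4082·q_1 + 4.6493·q_2 − 0.2460·q_3 = (-1.8695, -0.3385, 1.5901, 0.1343, -2.4497).
‖u_4‖ = 3.4867, so q_4 = (-0.5362, -0.0971, 0.4561, 0.0385, -0.7026).
Qᵀb = (-4.4907, 3.1363, 0.0988, -3.2341).
Back-substitute: x_4 = -3.2341/3.4867 = -0.9275.
x_3 = (0.0988 − 0.2460·(-0.9275))/4.7499 = 0.0688.
x_2 = (3.1363 − 3.0654·0.0688 + 4.6493·(-0.9275))/5.2876 = -0.2623.
x_1 = (-4.4907 − 1.0206·(-0.2623) + 0.2041·0.0688 + 0.4082·(-0.9275))/4.8990 = -0.9364.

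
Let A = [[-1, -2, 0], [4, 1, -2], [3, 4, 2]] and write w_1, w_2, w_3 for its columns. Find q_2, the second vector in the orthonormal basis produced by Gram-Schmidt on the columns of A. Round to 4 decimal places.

q_1 = w_1/‖w_1‖ = (-1, 4, 3)/5.0990 = (-0.1961, 0.7845, 0.5883).
r_{12} = q_1·w_2 = 3.5301.
u_2 = w_2 − 3.5301·q_1 = (-1.3077, -1.7692, 1.9231).
‖u_2‖ = 2.9221, so q_2 = (-0.4475, -0.6055, 0.6581).

q_2 = (-0.4475, -0.6055, 0.6581)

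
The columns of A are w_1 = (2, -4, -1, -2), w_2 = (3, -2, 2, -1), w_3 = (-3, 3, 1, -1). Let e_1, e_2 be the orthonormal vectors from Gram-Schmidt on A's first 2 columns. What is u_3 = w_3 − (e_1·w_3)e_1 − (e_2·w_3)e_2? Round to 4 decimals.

u_3 = (-1.1811, 0.3386, 0.9449, -2.3307)

w_1 = (2, -4, -1, -2); ‖w_1‖ = 5.0000, so e_1 = (0.4000, -0.8000, -0.2000, -0.4000).
e_1·w_2 = 0.4000·3 + (-0.8000)·(-2) + (-0.2000)·2 + (-0.4000)·(-1) = 2.8000.
u_2 = w_2 − 2.8000·e_1 = (1.8800, 0.2400, 2.5600, 0.1200).
‖u_2‖ = 3.1875, so e_2 = (0.5898, 0.0753, 0.8031, 0.0376).
e_1·w_3 = 0.4000·(-3) + (-0.8000)·3 + (-0.2000)·1 + (-0.4000)·(-1) = -3.4000; e_2·w_3 = 0.5898·(-3) + 0.0753·3 + 0.8031·1 + 0.0376·(-1) = -0.7780.
u_3 = w_3 + 3.4000·e_1 + 0.7780·e_2 = (-1.1811, 0.3386, 0.9449, -2.3307).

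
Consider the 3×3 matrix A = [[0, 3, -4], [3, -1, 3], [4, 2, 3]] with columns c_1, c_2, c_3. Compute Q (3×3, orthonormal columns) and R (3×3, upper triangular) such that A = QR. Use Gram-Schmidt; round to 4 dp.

Q = [[0.0000, 0.8321, -0.5547], [0.6000, -0.4438, -0.6656], [0.8000, 0.3328, 0.4992]], R = [[5.0000, 1.0000, 4.2000], [0.0000, 3.6056, -3.6610], [0.0000, 0.0000, 1.7196]]

c_1 = (0, 3, 4); ‖c_1‖ = 5.0000, so e_1 = (0.0000, 0.6000, 0.8000).
e_1·c_2 = 0.0000·3 + 0.6000·(-1) + 0.8000·2 = 1.0000.
u_2 = c_2 − 1.0000·e_1 = (3.0000, -1.6000, 1.2000).
‖u_2‖ = 3.6056, so e_2 = (0.8321, -0.4438, 0.3328).
e_1·c_3 = 0.0000·(-4) + 0.6000·3 + 0.8000·3 = 4.2000; e_2·c_3 = 0.8321·(-4) + (-0.4438)·3 + 0.3328·3 = -3.6610.
u_3 = c_3 − 4.2000·e_1 + 3.6610·e_2 = (-0.9538, -1.1446, 0.8585).
‖u_3‖ = 1.7196, so e_3 = (-0.5547, -0.6656, 0.4992).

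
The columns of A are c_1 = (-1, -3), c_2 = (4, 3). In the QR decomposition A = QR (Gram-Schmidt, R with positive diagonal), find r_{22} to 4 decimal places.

r_{22} = 2.8460

c_1 = (-1, -3); ‖c_1‖ = 3.1623, so e_1 = (-0.3162, -0.9487).
e_1·c_2 = (-0.3162)·4 + (-0.9487)·3 = -4.1110.
u_2 = c_2 + 4.1110·e_1 = (2.7000, -0.9000).
r_{22} = ‖u_2‖ = 2.8460.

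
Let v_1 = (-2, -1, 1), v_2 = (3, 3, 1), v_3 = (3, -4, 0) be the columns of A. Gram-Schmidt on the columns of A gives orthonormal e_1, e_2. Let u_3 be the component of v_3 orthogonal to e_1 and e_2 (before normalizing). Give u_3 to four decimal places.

e_1 = v_1/‖v_1‖ = (-2, -1, 1)/2.4495 = (-0.8165, -0.4082, 0.4082).
r_{12} = e_1·v_2 = -3.2660.
u_2 = v_2 + 3.2660·e_1 = (0.3333, 1.6667, 2.3333).
‖u_2‖ = 2.8868, so e_2 = (0.1155, 0.5774, 0.8083).
r_{13} = e_1·v_3 = -0.8165; r_{23} = e_2·v_3 = -1.9630.
u_3 = v_3 + 0.8165·e_1 + 1.9630·e_2 = (2.5600, -3.2000, 1.9200).

u_3 = (2.5600, -3.2000, 1.9200)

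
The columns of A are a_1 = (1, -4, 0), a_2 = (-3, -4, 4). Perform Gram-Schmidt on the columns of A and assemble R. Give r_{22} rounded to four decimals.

q_1 = a_1/‖a_1‖ = (1, -4, 0)/4.1231 = (0.2425, -0.9701, 0.0000).
r_{12} = q_1·a_2 = 3.1530.
u_2 = a_2 − 3.1530·q_1 = (-3.7647, -0.9412, 4.0000).
r_{22} = ‖u_2‖ = 5.5730.

r_{22} = 5.5730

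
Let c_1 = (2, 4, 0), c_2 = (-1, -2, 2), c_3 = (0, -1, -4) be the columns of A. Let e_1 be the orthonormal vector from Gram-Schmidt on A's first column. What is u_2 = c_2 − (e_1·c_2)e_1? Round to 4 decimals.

u_2 = (0.0000, 0.0000, 2.0000)

e_1 = c_1/‖c_1‖ = (2, 4, 0)/4.4721 = (0.4472, 0.8944, 0.0000).
r_{12} = e_1·c_2 = -2.2361.
u_2 = c_2 + 2.2361·e_1 = (0.0000, 0.0000, 2.0000).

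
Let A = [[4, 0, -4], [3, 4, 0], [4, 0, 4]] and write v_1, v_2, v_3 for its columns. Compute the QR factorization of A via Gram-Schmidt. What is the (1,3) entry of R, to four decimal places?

v_1 = (4, 3, 4); ‖v_1‖ = 6.4031, so q_1 = (0.6247, 0.4685, 0.6247).
r_{13} = q_1·v_3 = 0.0000.

r_{13} = 0.0000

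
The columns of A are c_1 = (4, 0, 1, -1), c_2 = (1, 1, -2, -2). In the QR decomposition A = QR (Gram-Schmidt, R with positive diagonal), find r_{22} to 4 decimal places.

r_{22} = 3.0185

c_1 = (4, 0, 1, -1); ‖c_1‖ = 4.2426, so q_1 = (0.9428, 0.0000, 0.2357, -0.2357).
q_1·c_2 = 0.9428·1 + 0.0000·1 + 0.2357·(-2) + (-0.2357)·(-2) = 0.9428.
u_2 = c_2 − 0.9428·q_1 = (0.1111, 1.0000, -2.2222, -1.7778).
r_{22} = ‖u_2‖ = 3.0185.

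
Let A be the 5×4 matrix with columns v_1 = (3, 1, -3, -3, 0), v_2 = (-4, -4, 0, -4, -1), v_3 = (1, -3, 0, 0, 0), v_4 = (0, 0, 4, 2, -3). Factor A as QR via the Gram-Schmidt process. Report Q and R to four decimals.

e_1 = v_1/‖v_1‖ = (3, 1, -3, -3, 0)/5.2915 = (0.5669, 0.1890, -0.5669, -0.5669, 0.0000).
r_{12} = e_1·v_2 = -0.7559.
u_2 = v_2 + 0.7559·e_1 = (-3.5714, -3.8571, -0.4286, -4.4286, -1.0000).
‖u_2‖ = 6.9591, so e_2 = (-0.5132, -0.5543, -0.0616, -0.6364, -0.1437).
r_{13} = e_1·v_3 = 0.0000; r_{23} = e_2·v_3 = 1.1496.
u_3 = v_3 − 0.0000·e_1 − 1.1496·e_2 = (1.5900, -2.3628, 0.0708, 0.7316, 0.1652).
‖u_3‖ = 2.9459, so e_3 = (0.5397, -0.8021, 0.0240, 0.2483, 0.0561).
r_{14} = e_1·v_4 = -3.4017; r_{24} = e_2·v_4 = -1.0880; r_{34} = e_3·v_4 = 0.4246.
u_4 = v_4 + 3.4017·e_1 + 1.0880·e_2 − 0.4246·e_3 = (1.1411, 0.3804, 1.9942, -0.7264, -3.1801).
‖u_4‖ = 4.0081, so e_4 = (0.2847, 0.0949, 0.4976, -0.1812, -0.7934).

Q = [[0.5669, -0.5132, 0.5397, 0.2847], [0.1890, -0.5543, -0.8021, 0.0949], [-0.5669, -0.0616, 0.0240, 0.4976], [-0.5669, -0.6364, 0.2483, -0.1812], [0.0000, -0.1437, 0.0561, -0.7934]], R = [[5.2915, -0.7559, 0.0000, -3.4017], [0.0000, 6.9591, 1.1496, -1.0880], [0.0000, 0.0000, 2.9459, 0.4246], [0.0000, 0.0000, 0.0000, 4.0081]]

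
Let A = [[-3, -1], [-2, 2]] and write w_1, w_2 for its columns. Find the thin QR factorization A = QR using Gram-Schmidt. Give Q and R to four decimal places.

q_1 = w_1/‖w_1‖ = (-3, -2)/3.6056 = (-0.8321, -0.5547).
r_{12} = q_1·w_2 = -0.2774.
u_2 = w_2 + 0.2774·q_1 = (-1.2308, 1.8462).
‖u_2‖ = 2.2188, so q_2 = (-0.5547, 0.8321).

Q = [[-0.8321, -0.5547], [-0.5547, 0.8321]], R = [[3.6056, -0.2774], [0.0000, 2.2188]]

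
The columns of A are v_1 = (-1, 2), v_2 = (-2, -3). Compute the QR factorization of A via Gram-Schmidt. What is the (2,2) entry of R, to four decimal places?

r_{22} = 3.1305

q_1 = v_1/‖v_1‖ = (-1, 2)/2.2361 = (-0.4472, 0.8944).
r_{12} = q_1·v_2 = -1.7889.
u_2 = v_2 + 1.7889·q_1 = (-2.8000, -1.4000).
r_{22} = ‖u_2‖ = 3.1305.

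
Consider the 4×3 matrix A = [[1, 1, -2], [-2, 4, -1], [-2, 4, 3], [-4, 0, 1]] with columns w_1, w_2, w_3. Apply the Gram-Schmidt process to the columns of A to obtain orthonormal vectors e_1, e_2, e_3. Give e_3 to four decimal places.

e_3 = (-0.4824, -0.5427, 0.6633, -0.1809)

w_1 = (1, -2, -2, -4); ‖w_1‖ = 5.0000, so e_1 = (0.2000, -0.4000, -0.4000, -0.8000).
e_1·w_2 = 0.2000·1 + (-0.4000)·4 + (-0.4000)·4 + (-0.8000)·0 = -3.0000.
u_2 = w_2 + 3.0000·e_1 = (1.6000, 2.8000, 2.8000, -2.4000).
‖u_2‖ = 4.8990, so e_2 = (0.3266, 0.5715, 0.5715, -0.4899).
e_1·w_3 = 0.2000·(-2) + (-0.4000)·(-1) + (-0.4000)·3 + (-0.8000)·1 = -2.0000; e_2·w_3 = 0.3266·(-2) + 0.5715·(-1) + 0.5715·3 + (-0.4899)·1 = 0.0000.
u_3 = w_3 + 2.0000·e_1 + 0.0000·e_2 = (-1.6000, -1.8000, 2.2000, -0.6000).
‖u_3‖ = 3.3166, so e_3 = (-0.4824, -0.5427, 0.6633, -0.1809).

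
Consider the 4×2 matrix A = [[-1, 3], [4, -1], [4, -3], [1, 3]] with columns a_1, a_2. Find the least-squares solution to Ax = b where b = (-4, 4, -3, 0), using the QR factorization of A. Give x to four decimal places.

a_1 = (-1, 4, 4, 1); ‖a_1‖ = 5.8310, so e_1 = (-0.1715, 0.6860, 0.6860, 0.1715).
e_1·a_2 = (-0.1715)·3 + 0.6860·(-1) + 0.6860·(-3) + 0.1715·3 = -2.7440.
u_2 = a_2 + 2.7440·e_1 = (2.5294, 0.8824, -1.1176, 3.4706).
‖u_2‖ = 4.5244, so e_2 = (0.5591, 0.1950, -0.2470, 0.7671).
Qᵀb = (1.3720, -0.7151).
Back-substitute: x_2 = -0.7151/4.5244 = -0.1580.
x_1 = (1.3720 + 2.7440·(-0.1580))/5.8310 = 0.1609.

x = (0.1609, -0.1580)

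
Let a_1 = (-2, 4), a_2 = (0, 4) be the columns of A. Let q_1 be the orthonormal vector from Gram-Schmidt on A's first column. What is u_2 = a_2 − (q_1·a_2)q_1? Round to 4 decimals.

u_2 = (1.6000, 0.8000)

q_1 = a_1/‖a_1‖ = (-2, 4)/4.4721 = (-0.4472, 0.8944).
r_{12} = q_1·a_2 = 3.5777.
u_2 = a_2 − 3.5777·q_1 = (1.6000, 0.8000).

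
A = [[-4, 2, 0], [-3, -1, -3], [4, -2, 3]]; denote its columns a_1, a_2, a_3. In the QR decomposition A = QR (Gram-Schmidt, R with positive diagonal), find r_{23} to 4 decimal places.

a_1 = (-4, -3, 4); ‖a_1‖ = 6.4031, so e_1 = (-0.6247, -0.4685, 0.6247).
e_1·a_2 = (-0.6247)·2 + (-0.4685)·(-1) + 0.6247·(-2) = -2.0303.
u_2 = a_2 + 2.0303·e_1 = (0.7317, -1.9512, -0.7317).
‖u_2‖ = 2.2086, so e_2 = (0.3313, -0.8835, -0.3313).
r_{23} = e_2·a_3 = 1.6565.

r_{23} = 1.6565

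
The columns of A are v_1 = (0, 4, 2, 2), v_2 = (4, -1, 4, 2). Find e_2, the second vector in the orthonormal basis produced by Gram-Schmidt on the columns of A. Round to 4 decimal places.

e_2 = (0.6827, -0.3982, 0.5689, 0.2276)

e_1 = v_1/‖v_1‖ = (0, 4, 2, 2)/4.8990 = (0.0000, 0.8165, 0.4082, 0.4082).
r_{12} = e_1·v_2 = 1.6330.
u_2 = v_2 − 1.6330·e_1 = (4.0000, -2.3333, 3.3333, 1.3333).
‖u_2‖ = 5.8595, so e_2 = (0.6827, -0.3982, 0.5689, 0.2276).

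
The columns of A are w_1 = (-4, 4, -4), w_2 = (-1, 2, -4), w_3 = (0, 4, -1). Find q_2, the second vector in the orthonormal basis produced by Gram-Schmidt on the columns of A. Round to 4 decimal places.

q_2 = (0.6172, -0.1543, -0.7715)

q_1 = w_1/‖w_1‖ = (-4, 4, -4)/6.9282 = (-0.5774, 0.5774, -0.5774).
r_{12} = q_1·w_2 = 4.0415.
u_2 = w_2 − 4.0415·q_1 = (1.3333, -0.3333, -1.6667).
‖u_2‖ = 2.1602, so q_2 = (0.6172, -0.1543, -0.7715).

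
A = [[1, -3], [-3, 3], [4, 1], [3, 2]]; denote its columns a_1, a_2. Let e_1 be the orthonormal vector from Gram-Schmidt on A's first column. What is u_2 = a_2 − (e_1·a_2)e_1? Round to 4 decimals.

u_2 = (-2.9429, 2.8286, 1.2286, 2.1714)

a_1 = (1, -3, 4, 3); ‖a_1‖ = 5.9161, so e_1 = (0.1690, -0.5071, 0.6761, 0.5071).
e_1·a_2 = 0.1690·(-3) + (-0.5071)·3 + 0.6761·1 + 0.5071·2 = -0.3381.
u_2 = a_2 + 0.3381·e_1 = (-2.9429, 2.8286, 1.2286, 2.1714).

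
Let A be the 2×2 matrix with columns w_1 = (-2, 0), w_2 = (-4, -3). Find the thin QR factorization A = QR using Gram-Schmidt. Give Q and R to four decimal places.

Q = [[-1.0000, 0.0000], [0.0000, -1.0000]], R = [[2.0000, 4.0000], [0.0000, 3.0000]]

w_1 = (-2, 0); ‖w_1‖ = 2.0000, so e_1 = (-1.0000, 0.0000).
e_1·w_2 = (-1.0000)·(-4) + 0.0000·(-3) = 4.0000.
u_2 = w_2 − 4.0000·e_1 = (0.0000, -3.0000).
‖u_2‖ = 3.0000, so e_2 = (0.0000, -1.0000).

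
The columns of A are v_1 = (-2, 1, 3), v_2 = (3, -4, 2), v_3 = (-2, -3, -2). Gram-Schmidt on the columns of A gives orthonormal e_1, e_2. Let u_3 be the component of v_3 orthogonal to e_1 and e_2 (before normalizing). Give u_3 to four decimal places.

u_3 = (-2.7641, -2.5667, -0.9872)

e_1 = v_1/‖v_1‖ = (-2, 1, 3)/3.7417 = (-0.5345, 0.2673, 0.8018).
r_{12} = e_1·v_2 = -1.0690.
u_2 = v_2 + 1.0690·e_1 = (2.4286, -3.7143, 2.8571).
‖u_2‖ = 5.2780, so e_2 = (0.4601, -0.7037, 0.5413).
r_{13} = e_1·v_3 = -1.3363; r_{23} = e_2·v_3 = 0.1083.
u_3 = v_3 + 1.3363·e_1 − 0.1083·e_2 = (-2.7641, -2.5667, -0.9872).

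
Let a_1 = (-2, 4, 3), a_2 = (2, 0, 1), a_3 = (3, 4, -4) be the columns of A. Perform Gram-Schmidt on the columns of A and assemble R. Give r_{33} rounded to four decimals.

r_{33} = 6.3333

e_1 = a_1/‖a_1‖ = (-2, 4, 3)/5.3852 = (-0.3714, 0.7428, 0.5571).
r_{12} = e_1·a_2 = -0.1857.
u_2 = a_2 + 0.1857·e_1 = (1.9310, 0.1379, 1.1034).
‖u_2‖ = 2.2283, so e_2 = (0.8666, 0.0619, 0.4952).
r_{13} = e_1·a_3 = -0.3714; r_{23} = e_2·a_3 = 0.8666.
u_3 = a_3 + 0.3714·e_1 − 0.8666·e_2 = (2.1111, 4.2222, -4.2222).
r_{33} = ‖u_3‖ = 6.3333.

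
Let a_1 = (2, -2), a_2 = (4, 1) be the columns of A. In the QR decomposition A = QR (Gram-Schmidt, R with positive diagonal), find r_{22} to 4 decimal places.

r_{22} = 3.5355

q_1 = a_1/‖a_1‖ = (2, -2)/2.8284 = (0.7071, -0.7071).
r_{12} = q_1·a_2 = 2.1213.
u_2 = a_2 − 2.1213·q_1 = (2.5000, 2.5000).
r_{22} = ‖u_2‖ = 3.5355.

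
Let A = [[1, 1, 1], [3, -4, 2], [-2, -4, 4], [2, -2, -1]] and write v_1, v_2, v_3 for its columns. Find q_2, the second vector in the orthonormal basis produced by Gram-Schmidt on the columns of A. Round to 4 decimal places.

v_1 = (1, 3, -2, 2); ‖v_1‖ = 4.2426, so q_1 = (0.2357, 0.7071, -0.4714, 0.4714).
q_1·v_2 = 0.2357·1 + 0.7071·(-4) + (-0.4714)·(-4) + 0.4714·(-2) = -1.6499.
u_2 = v_2 + 1.6499·q_1 = (1.3889, -2.8333, -4.7778, -1.2222).
‖u_2‖ = 5.8547, so q_2 = (0.2372, -0.4839, -0.8161, -0.2088).

q_2 = (0.2372, -0.4839, -0.8161, -0.2088)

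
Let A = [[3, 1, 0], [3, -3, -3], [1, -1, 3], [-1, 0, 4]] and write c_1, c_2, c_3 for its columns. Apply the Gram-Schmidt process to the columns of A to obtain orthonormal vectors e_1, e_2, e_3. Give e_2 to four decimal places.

c_1 = (3, 3, 1, -1); ‖c_1‖ = 4.4721, so e_1 = (0.6708, 0.6708, 0.2236, -0.2236).
e_1·c_2 = 0.6708·1 + 0.6708·(-3) + 0.2236·(-1) + (-0.2236)·0 = -1.5652.
u_2 = c_2 + 1.5652·e_1 = (2.0500, -1.9500, -0.6500, -0.3500).
‖u_2‖ = 2.9240, so e_2 = (0.7011, -0.6669, -0.2223, -0.1197).

e_2 = (0.7011, -0.6669, -0.2223, -0.1197)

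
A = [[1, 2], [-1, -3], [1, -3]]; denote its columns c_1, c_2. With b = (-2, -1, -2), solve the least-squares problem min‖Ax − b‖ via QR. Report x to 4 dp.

x = (-1.2258, 0.3387)

c_1 = (1, -1, 1); ‖c_1‖ = 1.7321, so e_1 = (0.5774, -0.5774, 0.5774).
e_1·c_2 = 0.5774·2 + (-0.5774)·(-3) + 0.5774·(-3) = 1.1547.
u_2 = c_2 − 1.1547·e_1 = (1.3333, -2.3333, -3.6667).
‖u_2‖ = 4.5461, so e_2 = (0.2933, -0.5133, -0.8066).
Qᵀb = (-1.7321, 1.5398).
Back-substitute: x_2 = 1.5398/4.5461 = 0.3387.
x_1 = (-1.7321 − 1.1547·0.3387)/1.7321 = -1.2258.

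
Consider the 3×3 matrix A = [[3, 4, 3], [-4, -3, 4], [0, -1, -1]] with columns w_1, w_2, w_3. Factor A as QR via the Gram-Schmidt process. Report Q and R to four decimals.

w_1 = (3, -4, 0); ‖w_1‖ = 5.0000, so q_1 = (0.6000, -0.8000, 0.0000).
q_1·w_2 = 0.6000·4 + (-0.8000)·(-3) + 0.0000·(-1) = 4.8000.
u_2 = w_2 − 4.8000·q_1 = (1.1200, 0.8400, -1.0000).
‖u_2‖ = 1.7205, so q_2 = (0.6510, 0.4882, -0.5812).
q_1·w_3 = 0.6000·3 + (-0.8000)·4 + 0.0000·(-1) = -1.4000; q_2·w_3 = 0.6510·3 + 0.4882·4 + (-0.5812)·(-1) = 4.4872.
u_3 = w_3 + 1.4000·q_1 − 4.4872·q_2 = (0.9189, 0.6892, 1.6081).
‖u_3‖ = 1.9762, so q_3 = (0.4650, 0.3487, 0.8137).

Q = [[0.6000, 0.6510, 0.4650], [-0.8000, 0.4882, 0.3487], [0.0000, -0.5812, 0.8137]], R = [[5.0000, 4.8000, -1.4000], [0.0000, 1.7205, 4.4872], [0.0000, 0.0000, 1.9762]]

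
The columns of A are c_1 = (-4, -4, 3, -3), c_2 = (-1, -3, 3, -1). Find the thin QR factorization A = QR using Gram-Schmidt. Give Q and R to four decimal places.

Q = [[-0.5657, 0.5966], [-0.5657, -0.3657], [0.4243, 0.6351], [-0.4243, 0.3272]], R = [[7.0711, 3.9598], [0.0000, 2.0785]]

q_1 = c_1/‖c_1‖ = (-4, -4, 3, -3)/7.0711 = (-0.5657, -0.5657, 0.4243, -0.4243).
r_{12} = q_1·c_2 = 3.9598.
u_2 = c_2 − 3.9598·q_1 = (1.2400, -0.7600, 1.3200, 0.6800).
‖u_2‖ = 2.0785, so q_2 = (0.5966, -0.3657, 0.6351, 0.3272).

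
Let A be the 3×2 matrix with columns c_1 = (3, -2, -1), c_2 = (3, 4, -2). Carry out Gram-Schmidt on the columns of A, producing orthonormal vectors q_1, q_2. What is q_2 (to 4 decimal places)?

q_2 = (0.4426, 0.8316, -0.3353)

q_1 = c_1/‖c_1‖ = (3, -2, -1)/3.7417 = (0.8018, -0.5345, -0.2673).
r_{12} = q_1·c_2 = 0.8018.
u_2 = c_2 − 0.8018·q_1 = (2.3571, 4.4286, -1.7857).
‖u_2‖ = 5.3251, so q_2 = (0.4426, 0.8316, -0.3353).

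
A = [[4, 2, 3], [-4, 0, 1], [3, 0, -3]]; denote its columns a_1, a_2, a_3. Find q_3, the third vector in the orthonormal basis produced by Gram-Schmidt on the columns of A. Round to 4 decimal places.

q_3 = (0.0000, -0.6000, -0.8000)

a_1 = (4, -4, 3); ‖a_1‖ = 6.4031, so q_1 = (0.6247, -0.6247, 0.4685).
q_1·a_2 = 0.6247·2 + (-0.6247)·0 + 0.4685·0 = 1.2494.
u_2 = a_2 − 1.2494·q_1 = (1.2195, 0.7805, -0.5854).
‖u_2‖ = 1.5617, so q_2 = (0.7809, 0.4998, -0.3748).
q_1·a_3 = 0.6247·3 + (-0.6247)·1 + 0.4685·(-3) = -0.1562; q_2·a_3 = 0.7809·3 + 0.4998·1 + (-0.3748)·(-3) = 3.9668.
u_3 = a_3 + 0.1562·q_1 − 3.9668·q_2 = (0.0000, -1.0800, -1.4400).
‖u_3‖ = 1.8000, so q_3 = (0.0000, -0.6000, -0.8000).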